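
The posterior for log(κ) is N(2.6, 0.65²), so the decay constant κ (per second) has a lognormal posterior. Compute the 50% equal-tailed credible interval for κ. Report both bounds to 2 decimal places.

[8.68, 20.87]

On the log scale the 50% interval is 2.6 ± 0.674 × 0.65 = [2.1616, 3.0384].
Exponentiate: [e^2.1616, e^3.0384] = [8.68, 20.87].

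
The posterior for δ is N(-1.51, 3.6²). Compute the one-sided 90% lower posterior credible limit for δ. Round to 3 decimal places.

Need L with P(δ ≥ L) = 0.90: L = -1.51 − z_{0.1}·3.6.
z = 1.282; L = -1.51 − 1.282 × 3.6 = -6.124.

-6.124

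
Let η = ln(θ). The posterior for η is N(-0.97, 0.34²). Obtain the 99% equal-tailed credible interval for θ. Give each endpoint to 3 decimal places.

[0.158, 0.910]

On the log scale the 99% interval is -0.97 ± 2.576 × 0.34 = [-1.8458, -0.0942].
Exponentiate: [e^-1.8458, e^-0.0942] = [0.158, 0.910].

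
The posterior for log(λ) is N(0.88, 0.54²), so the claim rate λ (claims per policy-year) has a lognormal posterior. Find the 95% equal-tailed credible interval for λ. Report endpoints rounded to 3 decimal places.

[0.837, 6.947]

On the log scale the 95% interval is 0.88 ± 1.960 × 0.54 = [-0.1784, 1.9384].
Exponentiate: [e^-0.1784, e^1.9384] = [0.837, 6.947].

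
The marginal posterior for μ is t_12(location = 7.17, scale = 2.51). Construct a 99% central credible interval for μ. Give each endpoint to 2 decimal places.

The t_12 distribution is symmetric; the 99% interval is 7.17 ± t·2.51 with t_{0.995,12} = 3.055.
Half-width: 3.055 × 2.51 = 7.67.
7.17 − 7.67 = -0.50; 7.17 + 7.67 = 14.84.

[-0.50, 14.84]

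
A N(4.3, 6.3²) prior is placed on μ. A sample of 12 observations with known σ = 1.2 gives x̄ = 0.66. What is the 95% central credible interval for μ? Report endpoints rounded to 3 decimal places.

Posterior precision = 1/6.3² + 12/1.2² = 0.0252 + 8.3333 = 8.3585, so posterior SD = 0.3459.
Posterior mean = (4.3/6.3² + 12·0.66/1.2²) / 8.3585 = 0.6710.
Interval: 0.6710 ± 1.960 × 0.3459 → [-0.007, 1.349].

[-0.007, 1.349]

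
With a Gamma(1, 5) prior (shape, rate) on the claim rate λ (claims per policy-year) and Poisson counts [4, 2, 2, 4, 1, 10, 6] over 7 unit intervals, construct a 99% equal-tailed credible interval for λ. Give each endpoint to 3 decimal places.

[1.481, 3.831]

Posterior: Gamma(1+29, 5+7) = Gamma(30, 12) (shape, rate).
Equal-tailed 99% interval: Gamma(30, 12) quantiles at 0.005 and 0.995.
Posterior mean ≈ 2.500, SD ≈ 0.456; a Normal approximation gives roughly [1.324, 3.676].
Exact: lower = 1.481; upper = 3.831.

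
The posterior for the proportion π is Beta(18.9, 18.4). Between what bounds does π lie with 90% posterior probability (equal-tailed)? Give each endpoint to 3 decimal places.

[0.373, 0.640]

Posterior: Beta(18.9, 18.4).
Equal-tailed 90% interval: the 0.05 and 0.95 quantiles of Beta(18.9, 18.4).
Posterior mean ≈ 0.507, SD ≈ 0.081; a Normal approximation gives roughly [0.374, 0.640].
Exact: F⁻¹(0.05) = 0.373; F⁻¹(0.95) = 0.640.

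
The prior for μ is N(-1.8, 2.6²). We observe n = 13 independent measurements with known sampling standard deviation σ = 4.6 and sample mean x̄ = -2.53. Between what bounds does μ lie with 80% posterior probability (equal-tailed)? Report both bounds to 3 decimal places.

Posterior precision = 1/2.6² + 13/4.6² = 0.1479 + 0.6144 = 0.7623, so posterior SD = 1.1454.
Posterior mean = (-1.8/2.6² + 13·-2.53/4.6²) / 0.7623 = -2.3883.
Interval: -2.3883 ± 1.282 × 1.1454 → [-3.856, -0.921].

[-3.856, -0.921]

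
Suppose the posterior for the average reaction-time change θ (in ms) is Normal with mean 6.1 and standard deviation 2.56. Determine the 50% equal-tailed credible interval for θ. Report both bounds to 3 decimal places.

The posterior is symmetric, so the 50% equal-tailed interval is θ = 6.1 ± z·2.56 with z = 0.674.
Half-width: 0.674 × 2.56 = 1.727.
6.1 − 1.727 = 4.373; 6.1 + 1.727 = 7.827.

[4.373, 7.827]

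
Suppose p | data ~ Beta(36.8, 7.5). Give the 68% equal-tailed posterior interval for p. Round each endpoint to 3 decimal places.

[0.775, 0.886]

Posterior: Beta(36.8, 7.5).
Equal-tailed 68% interval: the 0.16 and 0.84 quantiles of Beta(36.8, 7.5).
Posterior mean ≈ 0.831, SD ≈ 0.056; a Normal approximation gives roughly [0.775, 0.886].
Exact: F⁻¹(0.16) = 0.775; F⁻¹(0.84) = 0.886.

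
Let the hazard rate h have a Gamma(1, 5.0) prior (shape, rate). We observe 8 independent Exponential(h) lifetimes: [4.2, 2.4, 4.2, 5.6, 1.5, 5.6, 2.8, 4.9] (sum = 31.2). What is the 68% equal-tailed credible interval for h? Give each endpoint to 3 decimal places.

[0.168, 0.329]

Posterior: Gamma(1+8, 5.0+31.2) = Gamma(9, 36.2) (shape, rate).
Equal-tailed 68% interval: Gamma(9, 36.2) quantiles at 0.16 and 0.84.
Posterior mean ≈ 0.249, SD ≈ 0.083; a Normal approximation gives roughly [0.166, 0.331].
Exact: lower = 0.168; upper = 0.329.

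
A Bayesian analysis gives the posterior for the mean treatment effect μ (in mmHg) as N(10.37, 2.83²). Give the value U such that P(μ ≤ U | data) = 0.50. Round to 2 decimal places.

10.37

Need U with P(μ ≤ U) = 0.50: U = 10.37 + z_{0.5}·2.83.
z = 0.000; U = 10.37 + 0.000 × 2.83 = 10.37.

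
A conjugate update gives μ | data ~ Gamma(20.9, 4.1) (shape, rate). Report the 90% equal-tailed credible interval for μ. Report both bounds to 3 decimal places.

[3.412, 7.059]

Posterior: Gamma(shape 20.9, rate 4.1).
Equal-tailed 90% interval: Gamma(20.9, 4.1) quantiles at 0.05 and 0.95.
Posterior mean ≈ 5.098, SD ≈ 1.115; a Normal approximation gives roughly [3.263, 6.932].
Exact: lower = 3.412; upper = 7.059.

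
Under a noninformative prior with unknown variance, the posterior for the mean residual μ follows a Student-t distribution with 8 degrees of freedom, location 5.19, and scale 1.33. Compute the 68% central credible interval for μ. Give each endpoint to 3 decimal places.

[3.780, 6.600]

The t_8 distribution is symmetric; the 68% interval is 5.19 ± t·1.33 with t_{0.84,8} = 1.060.
Half-width: 1.060 × 1.33 = 1.410.
5.19 − 1.410 = 3.780; 5.19 + 1.410 = 6.600.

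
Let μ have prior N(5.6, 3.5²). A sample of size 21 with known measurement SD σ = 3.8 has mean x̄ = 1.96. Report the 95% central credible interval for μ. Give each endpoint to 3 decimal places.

[0.572, 3.735]

Posterior precision = 1/3.5² + 21/3.8² = 0.0816 + 1.4543 = 1.5359, so posterior SD = 0.8069.
Posterior mean = (5.6/3.5² + 21·1.96/3.8²) / 1.5359 = 2.1535.
Interval: 2.1535 ± 1.960 × 0.8069 → [0.572, 3.735].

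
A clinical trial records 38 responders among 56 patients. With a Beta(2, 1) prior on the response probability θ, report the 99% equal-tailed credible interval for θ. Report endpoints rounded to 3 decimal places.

[0.514, 0.820]

Posterior: Beta(2+38, 1+18) = Beta(40, 19).
Equal-tailed 99% interval: the 0.005 and 0.995 quantiles of Beta(40, 19).
Posterior mean ≈ 0.678, SD ≈ 0.060; a Normal approximation gives roughly [0.523, 0.833].
Exact: F⁻¹(0.005) = 0.514; F⁻¹(0.995) = 0.820.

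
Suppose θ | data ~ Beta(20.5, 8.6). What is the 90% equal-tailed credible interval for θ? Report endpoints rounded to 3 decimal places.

[0.560, 0.833]

Posterior: Beta(20.5, 8.6).
Equal-tailed 90% interval: the 0.05 and 0.95 quantiles of Beta(20.5, 8.6).
Posterior mean ≈ 0.704, SD ≈ 0.083; a Normal approximation gives roughly [0.568, 0.841].
Exact: F⁻¹(0.05) = 0.560; F⁻¹(0.95) = 0.833.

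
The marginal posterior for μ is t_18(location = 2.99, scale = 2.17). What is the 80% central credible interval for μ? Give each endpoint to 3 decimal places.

[0.103, 5.877]

The t_18 distribution is symmetric; the 80% interval is 2.99 ± t·2.17 with t_{0.9,18} = 1.330.
Half-width: 1.330 × 2.17 = 2.887.
2.99 − 2.887 = 0.103; 2.99 + 2.887 = 5.877.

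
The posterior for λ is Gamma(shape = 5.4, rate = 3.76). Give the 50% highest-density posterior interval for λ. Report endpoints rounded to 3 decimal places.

The posterior is unimodal and skewed, so the HPD interval has equal density at both endpoints and is the shortest 50% interval.
Solving f(0.827) = f(1.597) with F(1.597) − F(0.827) = 0.50 gives [0.827, 1.597].
For comparison, the equal-tailed interval is [0.986, 1.791]; the HPD is narrower and shifted toward the mode.

[0.827, 1.597]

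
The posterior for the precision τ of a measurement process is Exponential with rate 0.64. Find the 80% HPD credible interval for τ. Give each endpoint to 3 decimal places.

[0.000, 2.515]

The exponential density is strictly decreasing on [0, ∞), so the HPD interval is anchored at 0: [0, q] with P(τ ≤ q) = 0.80.
q = −ln(1 − 0.80) / 0.64 = 1.6094 / 0.64 = 2.515.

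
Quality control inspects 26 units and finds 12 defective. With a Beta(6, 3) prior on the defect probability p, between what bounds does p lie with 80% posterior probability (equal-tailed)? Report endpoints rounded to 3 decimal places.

[0.406, 0.622]

Posterior: Beta(6+12, 3+14) = Beta(18, 17).
Equal-tailed 80% interval: the 0.1 and 0.9 quantiles of Beta(18, 17).
Posterior mean ≈ 0.514, SD ≈ 0.083; a Normal approximation gives roughly [0.408, 0.621].
Exact: F⁻¹(0.1) = 0.406; F⁻¹(0.9) = 0.622.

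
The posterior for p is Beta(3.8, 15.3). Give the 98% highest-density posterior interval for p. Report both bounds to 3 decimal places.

[0.031, 0.419]

The posterior is unimodal and skewed, so the HPD interval has equal density at both endpoints and is the shortest 98% interval.
Solving f(0.031) = f(0.419) with F(0.419) − F(0.031) = 0.98 gives [0.031, 0.419].
For comparison, the equal-tailed interval is [0.043, 0.443]; the HPD is narrower and shifted toward the mode.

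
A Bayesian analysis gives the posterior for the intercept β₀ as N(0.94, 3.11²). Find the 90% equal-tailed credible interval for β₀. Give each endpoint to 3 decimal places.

[-4.175, 6.055]

The posterior is symmetric, so the 90% equal-tailed interval is β₀ = 0.94 ± z·3.11 with z = 1.645.
Half-width: 1.645 × 3.11 = 5.115.
0.94 − 5.115 = -4.175; 0.94 + 5.115 = 6.055.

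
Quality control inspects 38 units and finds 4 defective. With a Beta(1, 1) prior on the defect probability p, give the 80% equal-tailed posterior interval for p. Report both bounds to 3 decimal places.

[0.064, 0.195]

Posterior: Beta(1+4, 1+34) = Beta(5, 35).
Equal-tailed 80% interval: the 0.1 and 0.9 quantiles of Beta(5, 35).
Posterior mean ≈ 0.125, SD ≈ 0.052; a Normal approximation gives roughly [0.059, 0.191].
Exact: F⁻¹(0.1) = 0.064; F⁻¹(0.9) = 0.195.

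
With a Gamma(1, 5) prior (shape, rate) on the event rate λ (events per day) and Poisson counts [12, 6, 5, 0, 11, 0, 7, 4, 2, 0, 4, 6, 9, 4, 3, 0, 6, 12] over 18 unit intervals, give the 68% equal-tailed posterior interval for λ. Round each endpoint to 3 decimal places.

Posterior: Gamma(1+91, 5+18) = Gamma(92, 23) (shape, rate).
Equal-tailed 68% interval: Gamma(92, 23) quantiles at 0.16 and 0.84.
Posterior mean ≈ 4.000, SD ≈ 0.417; a Normal approximation gives roughly [3.585, 4.415].
Exact: lower = 3.586; upper = 4.414.

[3.586, 4.414]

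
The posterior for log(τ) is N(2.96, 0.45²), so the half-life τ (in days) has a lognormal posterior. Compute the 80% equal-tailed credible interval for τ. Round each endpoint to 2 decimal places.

On the log scale the 80% interval is 2.96 ± 1.282 × 0.45 = [2.3833, 3.5367].
Exponentiate: [e^2.3833, e^3.5367] = [10.84, 34.35].

[10.84, 34.35]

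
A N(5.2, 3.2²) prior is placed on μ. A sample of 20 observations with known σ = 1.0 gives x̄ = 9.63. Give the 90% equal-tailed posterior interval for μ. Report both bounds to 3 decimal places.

Posterior precision = 1/3.2² + 20/1.0² = 0.0977 + 20.0000 = 20.0977, so posterior SD = 0.2231.
Posterior mean = (5.2/3.2² + 20·9.63/1.0²) / 20.0977 = 9.6085.
Interval: 9.6085 ± 1.645 × 0.2231 → [9.242, 9.975].

[9.242, 9.975]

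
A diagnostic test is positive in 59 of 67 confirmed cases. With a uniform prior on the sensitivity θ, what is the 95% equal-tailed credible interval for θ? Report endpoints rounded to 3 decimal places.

Posterior: Beta(1+59, 1+8) = Beta(60, 9).
Equal-tailed 95% interval: the 0.025 and 0.975 quantiles of Beta(60, 9).
Posterior mean ≈ 0.870, SD ≈ 0.040; a Normal approximation gives roughly [0.791, 0.948].
Exact: F⁻¹(0.025) = 0.781; F⁻¹(0.975) = 0.938.

[0.781, 0.938]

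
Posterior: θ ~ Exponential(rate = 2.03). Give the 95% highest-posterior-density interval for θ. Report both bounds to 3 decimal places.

The exponential density is strictly decreasing on [0, ∞), so the HPD interval is anchored at 0: [0, q] with P(θ ≤ q) = 0.95.
q = −ln(1 − 0.95) / 2.03 = 2.9957 / 2.03 = 1.476.

[0.000, 1.476]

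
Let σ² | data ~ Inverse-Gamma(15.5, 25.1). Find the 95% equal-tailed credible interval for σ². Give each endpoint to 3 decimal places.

[1.041, 2.862]

Inverse-Gamma(15.5, 25.1) quantiles: F⁻¹(0.025) and F⁻¹(0.975).
Equivalently, 1/σ² ~ Gamma(15.5, rate = 25.1); invert its 0.975 and 0.025 quantiles.
Posterior mean ≈ 1.731, SD ≈ 0.471; a Normal approximation gives roughly [0.808, 2.654].
Exact: lower = 1.041; upper = 2.862.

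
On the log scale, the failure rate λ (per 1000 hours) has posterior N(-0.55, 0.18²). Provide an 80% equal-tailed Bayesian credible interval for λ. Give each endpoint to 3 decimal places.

[0.458, 0.727]

On the log scale the 80% interval is -0.55 ± 1.282 × 0.18 = [-0.7807, -0.3193].
Exponentiate: [e^-0.7807, e^-0.3193] = [0.458, 0.727].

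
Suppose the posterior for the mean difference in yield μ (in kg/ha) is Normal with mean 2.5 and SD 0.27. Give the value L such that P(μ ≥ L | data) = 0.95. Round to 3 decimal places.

2.056

Need L with P(μ ≥ L) = 0.95: L = 2.5 − z_{0.05}·0.27.
z = 1.645; L = 2.5 − 1.645 × 0.27 = 2.056.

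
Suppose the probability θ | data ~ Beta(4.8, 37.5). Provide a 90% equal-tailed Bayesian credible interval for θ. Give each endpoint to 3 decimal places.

Posterior: Beta(4.8, 37.5).
Equal-tailed 90% interval: the 0.05 and 0.95 quantiles of Beta(4.8, 37.5).
Posterior mean ≈ 0.113, SD ≈ 0.048; a Normal approximation gives roughly [0.034, 0.193].
Exact: F⁻¹(0.05) = 0.046; F⁻¹(0.95) = 0.202.

[0.046, 0.202]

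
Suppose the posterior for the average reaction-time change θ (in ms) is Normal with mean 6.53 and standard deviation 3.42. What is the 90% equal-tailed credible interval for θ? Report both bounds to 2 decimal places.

The posterior is symmetric, so the 90% equal-tailed interval is θ = 6.53 ± z·3.42 with z = 1.645.
Half-width: 1.645 × 3.42 = 5.63.
6.53 − 5.63 = 0.90; 6.53 + 5.63 = 12.16.

[0.90, 12.16]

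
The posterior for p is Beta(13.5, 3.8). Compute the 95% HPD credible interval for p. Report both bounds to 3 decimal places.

The posterior is unimodal and skewed, so the HPD interval has equal density at both endpoints and is the shortest 95% interval.
Solving f(0.590) = f(0.951) with F(0.951) − F(0.590) = 0.95 gives [0.590, 0.951].
For comparison, the equal-tailed interval is [0.564, 0.936]; the HPD is narrower and shifted toward the mode.

[0.590, 0.951]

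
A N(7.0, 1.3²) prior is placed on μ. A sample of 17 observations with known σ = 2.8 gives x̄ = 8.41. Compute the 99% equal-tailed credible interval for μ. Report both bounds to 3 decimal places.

Posterior precision = 1/1.3² + 17/2.8² = 0.5917 + 2.1684 = 2.7601, so posterior SD = 0.6019.
Posterior mean = (7.0/1.3² + 17·8.41/2.8²) / 2.7601 = 8.1077.
Interval: 8.1077 ± 2.576 × 0.6019 → [6.557, 9.658].

[6.557, 9.658]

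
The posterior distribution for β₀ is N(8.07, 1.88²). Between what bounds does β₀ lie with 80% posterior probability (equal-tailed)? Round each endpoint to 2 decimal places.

The posterior is symmetric, so the 80% equal-tailed interval is β₀ = 8.07 ± z·1.88 with z = 1.282.
Half-width: 1.282 × 1.88 = 2.41.
8.07 − 2.41 = 5.66; 8.07 + 2.41 = 10.48.

[5.66, 10.48]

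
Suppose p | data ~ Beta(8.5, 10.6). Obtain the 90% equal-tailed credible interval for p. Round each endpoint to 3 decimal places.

Posterior: Beta(8.5, 10.6).
Equal-tailed 90% interval: the 0.05 and 0.95 quantiles of Beta(8.5, 10.6).
Posterior mean ≈ 0.445, SD ≈ 0.111; a Normal approximation gives roughly [0.263, 0.627].
Exact: F⁻¹(0.05) = 0.266; F⁻¹(0.95) = 0.631.

[0.266, 0.631]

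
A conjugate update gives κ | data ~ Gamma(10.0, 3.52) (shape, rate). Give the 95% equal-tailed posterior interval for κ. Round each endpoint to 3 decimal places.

Posterior: Gamma(shape 10.0, rate 3.52).
Equal-tailed 95% interval: Gamma(10.0, 3.52) quantiles at 0.025 and 0.975.
Posterior mean ≈ 2.841, SD ≈ 0.898; a Normal approximation gives roughly [1.080, 4.602].
Exact: lower = 1.362; upper = 4.854.

[1.362, 4.854]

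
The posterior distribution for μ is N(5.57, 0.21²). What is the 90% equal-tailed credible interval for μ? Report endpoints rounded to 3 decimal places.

[5.225, 5.915]

The posterior is symmetric, so the 90% equal-tailed interval is μ = 5.57 ± z·0.21 with z = 1.645.
Half-width: 1.645 × 0.21 = 0.345.
5.57 − 0.345 = 5.225; 5.57 + 0.345 = 5.915.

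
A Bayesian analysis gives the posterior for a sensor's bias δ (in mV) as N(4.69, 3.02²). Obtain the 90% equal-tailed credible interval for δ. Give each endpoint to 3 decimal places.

The posterior is symmetric, so the 90% equal-tailed interval is δ = 4.69 ± z·3.02 with z = 1.645.
Half-width: 1.645 × 3.02 = 4.967.
4.69 − 4.967 = -0.277; 4.69 + 4.967 = 9.657.

[-0.277, 9.657]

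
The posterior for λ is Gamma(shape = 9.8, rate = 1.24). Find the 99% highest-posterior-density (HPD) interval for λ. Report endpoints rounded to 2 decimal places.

The posterior is unimodal and skewed, so the HPD interval has equal density at both endpoints and is the shortest 99% interval.
Solving f(2.55) = f(15.25) with F(15.25) − F(2.55) = 0.99 gives [2.55, 15.25].
For comparison, the equal-tailed interval is [2.90, 15.90]; the HPD is narrower and shifted toward the mode.

[2.55, 15.25]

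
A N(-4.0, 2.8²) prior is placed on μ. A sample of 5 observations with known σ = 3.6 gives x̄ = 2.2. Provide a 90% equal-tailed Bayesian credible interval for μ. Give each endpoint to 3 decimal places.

[-1.636, 2.955]

Posterior precision = 1/2.8² + 5/3.6² = 0.1276 + 0.3858 = 0.5134, so posterior SD = 1.3957.
Posterior mean = (-4.0/2.8² + 5·2.2/3.6²) / 0.5134 = 0.6595.
Interval: 0.6595 ± 1.645 × 1.3957 → [-1.636, 2.955].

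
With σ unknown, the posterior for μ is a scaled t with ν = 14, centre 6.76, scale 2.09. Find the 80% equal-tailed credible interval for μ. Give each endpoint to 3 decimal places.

[3.949, 9.571]

The t_14 distribution is symmetric; the 80% interval is 6.76 ± t·2.09 with t_{0.9,14} = 1.345.
Half-width: 1.345 × 2.09 = 2.811.
6.76 − 2.811 = 3.949; 6.76 + 2.811 = 9.571.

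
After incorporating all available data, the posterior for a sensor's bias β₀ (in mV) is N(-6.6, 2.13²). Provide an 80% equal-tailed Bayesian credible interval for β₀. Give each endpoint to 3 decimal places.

The posterior is symmetric, so the 80% equal-tailed interval is β₀ = -6.6 ± z·2.13 with z = 1.282.
Half-width: 1.282 × 2.13 = 2.730.
-6.6 − 2.730 = -9.330; -6.6 + 2.730 = -3.870.

[-9.330, -3.870]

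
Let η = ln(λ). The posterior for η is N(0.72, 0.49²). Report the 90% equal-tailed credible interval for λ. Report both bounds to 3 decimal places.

[0.918, 4.600]

On the log scale the 90% interval is 0.72 ± 1.645 × 0.49 = [-0.0860, 1.5260].
Exponentiate: [e^-0.0860, e^1.5260] = [0.918, 4.600].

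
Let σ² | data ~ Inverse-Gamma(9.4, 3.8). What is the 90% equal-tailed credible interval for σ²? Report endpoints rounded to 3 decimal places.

[0.254, 0.762]

Inverse-Gamma(9.4, 3.8) quantiles: F⁻¹(0.05) and F⁻¹(0.95).
Equivalently, 1/σ² ~ Gamma(9.4, rate = 3.8); invert its 0.95 and 0.05 quantiles.
Posterior mean ≈ 0.452, SD ≈ 0.166; a Normal approximation gives roughly [0.179, 0.726].
Exact: lower = 0.254; upper = 0.762.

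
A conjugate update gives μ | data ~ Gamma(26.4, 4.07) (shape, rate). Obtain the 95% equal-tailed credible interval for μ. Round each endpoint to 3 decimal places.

Posterior: Gamma(shape 26.4, rate 4.07).
Equal-tailed 95% interval: Gamma(26.4, 4.07) quantiles at 0.025 and 0.975.
Posterior mean ≈ 6.486, SD ≈ 1.262; a Normal approximation gives roughly [4.012, 8.961].
Exact: lower = 4.252; upper = 9.185.

[4.252, 9.185]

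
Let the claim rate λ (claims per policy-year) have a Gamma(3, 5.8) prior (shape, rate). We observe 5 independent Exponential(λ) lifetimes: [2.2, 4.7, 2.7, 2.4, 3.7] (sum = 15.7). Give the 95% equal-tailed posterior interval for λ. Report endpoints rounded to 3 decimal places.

Posterior: Gamma(3+5, 5.8+15.7) = Gamma(8, 21.5) (shape, rate).
Equal-tailed 95% interval: Gamma(8, 21.5) quantiles at 0.025 and 0.975.
Posterior mean ≈ 0.372, SD ≈ 0.132; a Normal approximation gives roughly [0.114, 0.630].
Exact: lower = 0.161; upper = 0.671.

[0.161, 0.671]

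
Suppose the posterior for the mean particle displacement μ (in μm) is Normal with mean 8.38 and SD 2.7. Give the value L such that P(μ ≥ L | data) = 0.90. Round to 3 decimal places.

Need L with P(μ ≥ L) = 0.90: L = 8.38 − z_{0.1}·2.7.
z = 1.282; L = 8.38 − 1.282 × 2.7 = 4.920.

4.920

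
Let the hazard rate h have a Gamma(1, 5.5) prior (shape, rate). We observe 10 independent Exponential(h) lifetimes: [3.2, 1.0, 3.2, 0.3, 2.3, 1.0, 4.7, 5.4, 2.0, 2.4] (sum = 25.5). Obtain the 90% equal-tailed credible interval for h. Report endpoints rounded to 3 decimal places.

Posterior: Gamma(1+10, 5.5+25.5) = Gamma(11, 31.0) (shape, rate).
Equal-tailed 90% interval: Gamma(11, 31.0) quantiles at 0.05 and 0.95.
Posterior mean ≈ 0.355, SD ≈ 0.107; a Normal approximation gives roughly [0.179, 0.531].
Exact: lower = 0.199; upper = 0.547.

[0.199, 0.547]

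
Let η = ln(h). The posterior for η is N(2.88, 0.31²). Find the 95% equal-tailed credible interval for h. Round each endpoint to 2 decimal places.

On the log scale the 95% interval is 2.88 ± 1.960 × 0.31 = [2.2724, 3.4876].
Exponentiate: [e^2.2724, e^3.4876] = [9.70, 32.71].

[9.70, 32.71]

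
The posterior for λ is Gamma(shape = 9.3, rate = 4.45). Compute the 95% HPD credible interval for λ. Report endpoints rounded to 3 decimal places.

The posterior is unimodal and skewed, so the HPD interval has equal density at both endpoints and is the shortest 95% interval.
Solving f(0.859) = f(3.456) with F(3.456) − F(0.859) = 0.95 gives [0.859, 3.456].
For comparison, the equal-tailed interval is [0.970, 3.632]; the HPD is narrower and shifted toward the mode.

[0.859, 3.456]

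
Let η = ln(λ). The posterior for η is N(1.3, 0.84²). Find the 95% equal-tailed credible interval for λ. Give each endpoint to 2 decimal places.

[0.71, 19.04]

On the log scale the 95% interval is 1.3 ± 1.960 × 0.84 = [-0.3464, 2.9464].
Exponentiate: [e^-0.3464, e^2.9464] = [0.71, 19.04].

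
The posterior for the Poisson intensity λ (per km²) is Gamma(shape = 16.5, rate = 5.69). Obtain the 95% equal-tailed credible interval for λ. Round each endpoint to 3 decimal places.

Posterior: Gamma(shape 16.5, rate 5.69).
Equal-tailed 95% interval: Gamma(16.5, 5.69) quantiles at 0.025 and 0.975.
Posterior mean ≈ 2.900, SD ≈ 0.714; a Normal approximation gives roughly [1.501, 4.299].
Exact: lower = 1.674; upper = 4.457.

[1.674, 4.457]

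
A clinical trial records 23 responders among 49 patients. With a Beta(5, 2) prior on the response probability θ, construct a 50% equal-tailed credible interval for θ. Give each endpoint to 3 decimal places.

Posterior: Beta(5+23, 2+26) = Beta(28, 28).
Equal-tailed 50% interval: the 0.25 and 0.75 quantiles of Beta(28, 28).
Posterior mean ≈ 0.500, SD ≈ 0.066; a Normal approximation gives roughly [0.455, 0.545].
Exact: F⁻¹(0.25) = 0.455; F⁻¹(0.75) = 0.545.

[0.455, 0.545]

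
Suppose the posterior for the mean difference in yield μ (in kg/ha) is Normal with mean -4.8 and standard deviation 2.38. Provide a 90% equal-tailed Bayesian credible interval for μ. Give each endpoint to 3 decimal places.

[-8.715, -0.885]

The posterior is symmetric, so the 90% equal-tailed interval is μ = -4.8 ± z·2.38 with z = 1.645.
Half-width: 1.645 × 2.38 = 3.915.
-4.8 − 3.915 = -8.715; -4.8 + 3.915 = -0.885.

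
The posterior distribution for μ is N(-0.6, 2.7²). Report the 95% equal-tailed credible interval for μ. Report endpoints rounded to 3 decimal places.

The posterior is symmetric, so the 95% equal-tailed interval is μ = -0.6 ± z·2.7 with z = 1.960.
Half-width: 1.960 × 2.7 = 5.292.
-0.6 − 5.292 = -5.892; -0.6 + 5.292 = 4.692.

[-5.892, 4.692]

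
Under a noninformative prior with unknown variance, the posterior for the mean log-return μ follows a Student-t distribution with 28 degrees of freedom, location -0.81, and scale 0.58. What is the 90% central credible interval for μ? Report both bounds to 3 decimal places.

[-1.797, 0.177]

The t_28 distribution is symmetric; the 90% interval is -0.81 ± t·0.58 with t_{0.95,28} = 1.701.
Half-width: 1.701 × 0.58 = 0.987.
-0.81 − 0.987 = -1.797; -0.81 + 0.987 = 0.177.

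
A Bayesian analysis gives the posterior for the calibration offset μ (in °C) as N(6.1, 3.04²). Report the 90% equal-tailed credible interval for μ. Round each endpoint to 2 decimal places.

The posterior is symmetric, so the 90% equal-tailed interval is μ = 6.1 ± z·3.04 with z = 1.645.
Half-width: 1.645 × 3.04 = 5.00.
6.1 − 5.00 = 1.10; 6.1 + 5.00 = 11.10.

[1.10, 11.10]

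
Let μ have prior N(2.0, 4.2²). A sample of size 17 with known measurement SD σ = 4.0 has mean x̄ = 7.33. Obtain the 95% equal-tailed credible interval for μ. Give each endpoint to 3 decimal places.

Posterior precision = 1/4.2² + 17/4.0² = 0.0567 + 1.0625 = 1.1192, so posterior SD = 0.9453.
Posterior mean = (2.0/4.2² + 17·7.33/4.0²) / 1.1192 = 7.0600.
Interval: 7.0600 ± 1.960 × 0.9453 → [5.207, 8.913].

[5.207, 8.913]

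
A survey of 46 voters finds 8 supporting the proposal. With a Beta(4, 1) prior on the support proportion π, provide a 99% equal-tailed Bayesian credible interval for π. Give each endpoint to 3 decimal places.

Posterior: Beta(4+8, 1+38) = Beta(12, 39).
Equal-tailed 99% interval: the 0.005 and 0.995 quantiles of Beta(12, 39).
Posterior mean ≈ 0.235, SD ≈ 0.059; a Normal approximation gives roughly [0.084, 0.387].
Exact: F⁻¹(0.005) = 0.106; F⁻¹(0.995) = 0.403.

[0.106, 0.403]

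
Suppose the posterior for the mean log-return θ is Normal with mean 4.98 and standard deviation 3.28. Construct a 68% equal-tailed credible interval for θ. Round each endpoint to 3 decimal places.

The posterior is symmetric, so the 68% equal-tailed interval is θ = 4.98 ± z·3.28 with z = 0.994.
Half-width: 0.994 × 3.28 = 3.262.
4.98 − 3.262 = 1.718; 4.98 + 3.262 = 8.242.

[1.718, 8.242]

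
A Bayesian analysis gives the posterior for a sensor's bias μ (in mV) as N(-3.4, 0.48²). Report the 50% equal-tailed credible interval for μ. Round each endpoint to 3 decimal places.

The posterior is symmetric, so the 50% equal-tailed interval is μ = -3.4 ± z·0.48 with z = 0.674.
Half-width: 0.674 × 0.48 = 0.324.
-3.4 − 0.324 = -3.724; -3.4 + 0.324 = -3.076.

[-3.724, -3.076]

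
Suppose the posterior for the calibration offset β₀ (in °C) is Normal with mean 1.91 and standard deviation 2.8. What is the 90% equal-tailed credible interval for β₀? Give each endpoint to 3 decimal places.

The posterior is symmetric, so the 90% equal-tailed interval is β₀ = 1.91 ± z·2.8 with z = 1.645.
Half-width: 1.645 × 2.8 = 4.606.
1.91 − 4.606 = -2.696; 1.91 + 4.606 = 6.516.

[-2.696, 6.516]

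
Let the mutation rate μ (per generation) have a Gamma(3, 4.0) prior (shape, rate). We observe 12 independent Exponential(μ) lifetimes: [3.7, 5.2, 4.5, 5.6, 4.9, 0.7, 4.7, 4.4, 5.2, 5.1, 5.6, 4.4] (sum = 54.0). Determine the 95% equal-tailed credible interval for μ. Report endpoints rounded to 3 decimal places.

[0.145, 0.405]

Posterior: Gamma(3+12, 4.0+54.0) = Gamma(15, 58.0) (shape, rate).
Equal-tailed 95% interval: Gamma(15, 58.0) quantiles at 0.025 and 0.975.
Posterior mean ≈ 0.259, SD ≈ 0.067; a Normal approximation gives roughly [0.128, 0.389].
Exact: lower = 0.145; upper = 0.405.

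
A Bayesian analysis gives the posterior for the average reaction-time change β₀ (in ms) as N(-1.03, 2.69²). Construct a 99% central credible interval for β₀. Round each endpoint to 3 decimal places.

The posterior is symmetric, so the 99% equal-tailed interval is β₀ = -1.03 ± z·2.69 with z = 2.576.
Half-width: 2.576 × 2.69 = 6.929.
-1.03 − 6.929 = -7.959; -1.03 + 6.929 = 5.899.

[-7.959, 5.899]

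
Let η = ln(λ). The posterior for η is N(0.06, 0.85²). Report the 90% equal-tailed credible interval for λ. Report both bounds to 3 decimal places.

[0.262, 4.298]

On the log scale the 90% interval is 0.06 ± 1.645 × 0.85 = [-1.3381, 1.4581].
Exponentiate: [e^-1.3381, e^1.4581] = [0.262, 4.298].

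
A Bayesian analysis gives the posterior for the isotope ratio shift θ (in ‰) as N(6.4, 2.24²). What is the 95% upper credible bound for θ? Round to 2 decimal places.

10.08

Need U with P(θ ≤ U) = 0.95: U = 6.4 + z_{0.05}·2.24.
z = 1.645; U = 6.4 + 1.645 × 2.24 = 10.08.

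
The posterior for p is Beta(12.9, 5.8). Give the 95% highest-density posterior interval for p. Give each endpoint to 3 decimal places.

[0.485, 0.884]

The posterior is unimodal and skewed, so the HPD interval has equal density at both endpoints and is the shortest 95% interval.
Solving f(0.485) = f(0.884) with F(0.884) − F(0.485) = 0.95 gives [0.485, 0.884].
For comparison, the equal-tailed interval is [0.470, 0.872]; the HPD is narrower and shifted toward the mode.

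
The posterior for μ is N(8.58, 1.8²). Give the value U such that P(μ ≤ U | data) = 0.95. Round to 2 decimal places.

11.54

Need U with P(μ ≤ U) = 0.95: U = 8.58 + z_{0.05}·1.8.
z = 1.645; U = 8.58 + 1.645 × 1.8 = 11.54.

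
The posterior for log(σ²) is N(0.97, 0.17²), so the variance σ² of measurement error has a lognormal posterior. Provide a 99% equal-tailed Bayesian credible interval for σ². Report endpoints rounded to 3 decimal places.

[1.703, 4.087]

On the log scale the 99% interval is 0.97 ± 2.576 × 0.17 = [0.5321, 1.4079].
Exponentiate: [e^0.5321, e^1.4079] = [1.703, 4.087].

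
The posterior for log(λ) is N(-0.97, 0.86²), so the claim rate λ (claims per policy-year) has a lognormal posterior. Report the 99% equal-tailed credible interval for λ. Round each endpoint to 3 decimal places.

[0.041, 3.474]

On the log scale the 99% interval is -0.97 ± 2.576 × 0.86 = [-3.1852, 1.2452].
Exponentiate: [e^-3.1852, e^1.2452] = [0.041, 3.474].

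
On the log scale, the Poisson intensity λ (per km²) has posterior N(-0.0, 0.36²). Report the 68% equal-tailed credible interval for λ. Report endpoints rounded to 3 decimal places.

On the log scale the 68% interval is -0.0 ± 0.994 × 0.36 = [-0.3580, 0.3580].
Exponentiate: [e^-0.3580, e^0.3580] = [0.699, 1.430].

[0.699, 1.430]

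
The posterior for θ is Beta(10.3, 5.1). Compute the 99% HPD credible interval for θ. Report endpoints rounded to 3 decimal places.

The posterior is unimodal and skewed, so the HPD interval has equal density at both endpoints and is the shortest 99% interval.
Solving f(0.364) = f(0.923) with F(0.923) − F(0.364) = 0.99 gives [0.364, 0.923].
For comparison, the equal-tailed interval is [0.348, 0.912]; the HPD is narrower and shifted toward the mode.

[0.364, 0.923]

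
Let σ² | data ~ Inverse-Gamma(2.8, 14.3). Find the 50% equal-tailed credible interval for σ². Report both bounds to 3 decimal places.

Inverse-Gamma(2.8, 14.3) quantiles: F⁻¹(0.25) and F⁻¹(0.75).
Equivalently, 1/σ² ~ Gamma(2.8, rate = 14.3); invert its 0.75 and 0.25 quantiles.
Posterior mean ≈ 7.944, SD ≈ 8.882; a Normal approximation gives roughly [1.954, 13.935].
Exact: lower = 3.887; upper = 9.109.

[3.887, 9.109]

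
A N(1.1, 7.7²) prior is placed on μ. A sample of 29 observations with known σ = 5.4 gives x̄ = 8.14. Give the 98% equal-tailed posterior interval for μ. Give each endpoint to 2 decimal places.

Posterior precision = 1/7.7² + 29/5.4² = 0.0169 + 0.9945 = 1.0114, so posterior SD = 0.9944.
Posterior mean = (1.1/7.7² + 29·8.14/5.4²) / 1.0114 = 8.0226.
Interval: 8.0226 ± 2.326 × 0.9944 → [5.71, 10.34].

[5.71, 10.34]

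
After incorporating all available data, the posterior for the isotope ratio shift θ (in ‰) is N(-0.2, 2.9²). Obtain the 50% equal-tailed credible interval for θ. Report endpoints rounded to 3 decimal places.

[-2.156, 1.756]

The posterior is symmetric, so the 50% equal-tailed interval is θ = -0.2 ± z·2.9 with z = 0.674.
Half-width: 0.674 × 2.9 = 1.956.
-0.2 − 1.956 = -2.156; -0.2 + 1.956 = 1.756.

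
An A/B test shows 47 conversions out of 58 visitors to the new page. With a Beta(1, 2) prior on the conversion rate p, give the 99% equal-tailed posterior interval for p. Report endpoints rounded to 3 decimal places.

[0.638, 0.902]

Posterior: Beta(1+47, 2+11) = Beta(48, 13).
Equal-tailed 99% interval: the 0.005 and 0.995 quantiles of Beta(48, 13).
Posterior mean ≈ 0.787, SD ≈ 0.052; a Normal approximation gives roughly [0.653, 0.921].
Exact: F⁻¹(0.005) = 0.638; F⁻¹(0.995) = 0.902.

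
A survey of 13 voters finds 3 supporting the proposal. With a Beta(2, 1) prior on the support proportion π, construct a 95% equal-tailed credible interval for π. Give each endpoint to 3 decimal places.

[0.118, 0.551]

Posterior: Beta(2+3, 1+10) = Beta(5, 11).
Equal-tailed 95% interval: the 0.025 and 0.975 quantiles of Beta(5, 11).
Posterior mean ≈ 0.312, SD ≈ 0.112; a Normal approximation gives roughly [0.092, 0.533].
Exact: F⁻¹(0.025) = 0.118; F⁻¹(0.975) = 0.551.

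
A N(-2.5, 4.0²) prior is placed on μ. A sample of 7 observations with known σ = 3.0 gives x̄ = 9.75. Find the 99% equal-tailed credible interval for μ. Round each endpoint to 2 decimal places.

Posterior precision = 1/4.0² + 7/3.0² = 0.0625 + 0.7778 = 0.8403, so posterior SD = 1.0909.
Posterior mean = (-2.5/4.0² + 7·9.75/3.0²) / 0.8403 = 8.8388.
Interval: 8.8388 ± 2.576 × 1.0909 → [6.03, 11.65].

[6.03, 11.65]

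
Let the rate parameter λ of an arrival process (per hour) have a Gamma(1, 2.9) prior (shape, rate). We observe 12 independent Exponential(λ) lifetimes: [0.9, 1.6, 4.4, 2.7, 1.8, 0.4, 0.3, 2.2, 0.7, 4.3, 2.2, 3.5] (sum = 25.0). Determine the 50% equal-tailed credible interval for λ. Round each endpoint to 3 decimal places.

[0.374, 0.545]

Posterior: Gamma(1+12, 2.9+25.0) = Gamma(13, 27.9) (shape, rate).
Equal-tailed 50% interval: Gamma(13, 27.9) quantiles at 0.25 and 0.75.
Posterior mean ≈ 0.466, SD ≈ 0.129; a Normal approximation gives roughly [0.379, 0.553].
Exact: lower = 0.374; upper = 0.545.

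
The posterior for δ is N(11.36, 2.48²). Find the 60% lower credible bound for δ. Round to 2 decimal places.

Need L with P(δ ≥ L) = 0.60: L = 11.36 − z_{0.4}·2.48.
z = 0.253; L = 11.36 − 0.253 × 2.48 = 10.73.

10.73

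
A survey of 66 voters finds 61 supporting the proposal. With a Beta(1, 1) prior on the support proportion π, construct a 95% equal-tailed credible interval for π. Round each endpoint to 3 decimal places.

Posterior: Beta(1+61, 1+5) = Beta(62, 6).
Equal-tailed 95% interval: the 0.025 and 0.975 quantiles of Beta(62, 6).
Posterior mean ≈ 0.912, SD ≈ 0.034; a Normal approximation gives roughly [0.845, 0.979].
Exact: F⁻¹(0.025) = 0.834; F⁻¹(0.975) = 0.966.

[0.834, 0.966]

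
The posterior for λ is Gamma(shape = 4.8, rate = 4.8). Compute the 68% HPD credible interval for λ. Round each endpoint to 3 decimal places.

[0.447, 1.279]

The posterior is unimodal and skewed, so the HPD interval has equal density at both endpoints and is the shortest 68% interval.
Solving f(0.447) = f(1.279) with F(1.279) − F(0.447) = 0.68 gives [0.447, 1.279].
For comparison, the equal-tailed interval is [0.562, 1.438]; the HPD is narrower and shifted toward the mode.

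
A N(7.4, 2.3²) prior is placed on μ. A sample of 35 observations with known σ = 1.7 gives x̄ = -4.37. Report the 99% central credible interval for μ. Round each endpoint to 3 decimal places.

Posterior precision = 1/2.3² + 35/1.7² = 0.1890 + 12.1107 = 12.2998, so posterior SD = 0.2851.
Posterior mean = (7.4/2.3² + 35·-4.37/1.7²) / 12.2998 = -4.1891.
Interval: -4.1891 ± 2.576 × 0.2851 → [-4.924, -3.455].

[-4.924, -3.455]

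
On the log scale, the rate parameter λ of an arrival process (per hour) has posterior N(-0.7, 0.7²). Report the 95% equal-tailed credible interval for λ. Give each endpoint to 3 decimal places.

On the log scale the 95% interval is -0.7 ± 1.960 × 0.7 = [-2.0720, 0.6720].
Exponentiate: [e^-2.0720, e^0.6720] = [0.126, 1.958].

[0.126, 1.958]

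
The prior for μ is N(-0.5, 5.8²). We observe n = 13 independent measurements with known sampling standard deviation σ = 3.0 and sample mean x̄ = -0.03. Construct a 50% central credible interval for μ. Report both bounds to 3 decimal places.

[-0.595, 0.516]

Posterior precision = 1/5.8² + 13/3.0² = 0.0297 + 1.4444 = 1.4742, so posterior SD = 0.8236.
Posterior mean = (-0.5/5.8² + 13·-0.03/3.0²) / 1.4742 = -0.0395.
Interval: -0.0395 ± 0.674 × 0.8236 → [-0.595, 0.516].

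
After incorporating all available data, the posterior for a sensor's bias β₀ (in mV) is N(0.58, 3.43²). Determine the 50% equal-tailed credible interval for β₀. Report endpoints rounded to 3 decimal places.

[-1.733, 2.893]

The posterior is symmetric, so the 50% equal-tailed interval is β₀ = 0.58 ± z·3.43 with z = 0.674.
Half-width: 0.674 × 3.43 = 2.313.
0.58 − 2.313 = -1.733; 0.58 + 2.313 = 2.893.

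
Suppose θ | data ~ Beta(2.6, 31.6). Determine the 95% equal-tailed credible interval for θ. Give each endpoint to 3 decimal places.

Posterior: Beta(2.6, 31.6).
Equal-tailed 95% interval: the 0.025 and 0.975 quantiles of Beta(2.6, 31.6).
Posterior mean ≈ 0.076, SD ≈ 0.045; a Normal approximation gives roughly [-0.012, 0.164].
Exact: F⁻¹(0.025) = 0.014; F⁻¹(0.975) = 0.184.

[0.014, 0.184]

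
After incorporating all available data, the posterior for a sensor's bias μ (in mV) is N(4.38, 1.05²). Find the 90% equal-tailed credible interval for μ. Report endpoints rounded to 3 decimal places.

The posterior is symmetric, so the 90% equal-tailed interval is μ = 4.38 ± z·1.05 with z = 1.645.
Half-width: 1.645 × 1.05 = 1.727.
4.38 − 1.727 = 2.653; 4.38 + 1.727 = 6.107.

[2.653, 6.107]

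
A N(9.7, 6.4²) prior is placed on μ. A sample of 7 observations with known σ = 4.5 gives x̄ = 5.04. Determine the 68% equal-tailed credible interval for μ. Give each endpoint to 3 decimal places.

[3.713, 6.982]

Posterior precision = 1/6.4² + 7/4.5² = 0.0244 + 0.3457 = 0.3701, so posterior SD = 1.6438.
Posterior mean = (9.7/6.4² + 7·5.04/4.5²) / 0.3701 = 5.3474.
Interval: 5.3474 ± 0.994 × 1.6438 → [3.713, 6.982].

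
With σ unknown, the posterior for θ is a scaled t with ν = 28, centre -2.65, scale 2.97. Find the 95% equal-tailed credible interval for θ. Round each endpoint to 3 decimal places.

[-8.734, 3.434]

The t_28 distribution is symmetric; the 95% interval is -2.65 ± t·2.97 with t_{0.975,28} = 2.048.
Half-width: 2.048 × 2.97 = 6.084.
-2.65 − 6.084 = -8.734; -2.65 + 6.084 = 3.434.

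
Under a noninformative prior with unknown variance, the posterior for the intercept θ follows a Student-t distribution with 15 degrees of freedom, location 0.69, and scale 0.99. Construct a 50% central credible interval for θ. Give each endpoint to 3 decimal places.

[0.006, 1.374]

The t_15 distribution is symmetric; the 50% interval is 0.69 ± t·0.99 with t_{0.75,15} = 0.691.
Half-width: 0.691 × 0.99 = 0.684.
0.69 − 0.684 = 0.006; 0.69 + 0.684 = 1.374.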